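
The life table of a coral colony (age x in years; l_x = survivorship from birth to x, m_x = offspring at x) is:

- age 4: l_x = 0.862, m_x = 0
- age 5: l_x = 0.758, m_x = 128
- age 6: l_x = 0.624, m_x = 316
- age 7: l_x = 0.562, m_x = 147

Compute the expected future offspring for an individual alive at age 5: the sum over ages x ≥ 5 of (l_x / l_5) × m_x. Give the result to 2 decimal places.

l_5 = 0.758. Conditional survival from age 5 to x is l_x / l_5.
  x=5: (0.758/0.758) × 128 = 128.0000
  x=6: (0.624/0.758) × 316 = 260.1372
  x=7: (0.562/0.758) × 147 = 108.9894
Sum = 128.0000 + 260.1372 + 108.9894 = 497.1266

497.13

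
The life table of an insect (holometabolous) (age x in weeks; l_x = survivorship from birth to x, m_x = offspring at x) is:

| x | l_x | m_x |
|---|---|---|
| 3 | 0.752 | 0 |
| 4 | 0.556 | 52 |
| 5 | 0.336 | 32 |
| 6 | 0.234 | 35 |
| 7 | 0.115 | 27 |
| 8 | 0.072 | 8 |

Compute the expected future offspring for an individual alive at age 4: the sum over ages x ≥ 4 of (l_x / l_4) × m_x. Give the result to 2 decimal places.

l_4 = 0.556. Conditional survival from age 4 to x is l_x / l_4.
  x=4: (0.556/0.556) × 52 = 52.0000
  x=5: (0.336/0.556) × 32 = 19.3381
  x=6: (0.234/0.556) × 35 = 14.7302
  x=7: (0.115/0.556) × 27 = 5.5845
  x=8: (0.072/0.556) × 8 = 1.0360
Sum = 52.0000 + 19.3381 + 14.7302 + 5.5845 + 1.0360 = 92.6888

92.69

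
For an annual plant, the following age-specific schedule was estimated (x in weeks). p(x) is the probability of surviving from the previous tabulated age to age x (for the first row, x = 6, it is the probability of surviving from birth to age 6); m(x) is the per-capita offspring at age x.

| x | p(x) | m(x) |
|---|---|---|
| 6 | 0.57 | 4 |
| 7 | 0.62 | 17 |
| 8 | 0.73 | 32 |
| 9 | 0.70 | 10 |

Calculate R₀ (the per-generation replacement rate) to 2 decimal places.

18.35

Survivorship from birth: l_x = p_6·p_7·…·p_x.
  l_6 = 0.57000
  l_7 = 0.35340
  l_8 = 0.25798
  l_9 = 0.18059
R₀ = Σ l_x m(x):
  age 6: 0.57000 × 4 = 2.2800
  age 7: 0.35340 × 17 = 6.0078
  age 8: 0.25798 × 32 = 8.2554
  age 9: 0.18059 × 10 = 1.8059
R₀ = 2.2800 + 6.0078 + 8.2554 + 1.8059 = 18.3491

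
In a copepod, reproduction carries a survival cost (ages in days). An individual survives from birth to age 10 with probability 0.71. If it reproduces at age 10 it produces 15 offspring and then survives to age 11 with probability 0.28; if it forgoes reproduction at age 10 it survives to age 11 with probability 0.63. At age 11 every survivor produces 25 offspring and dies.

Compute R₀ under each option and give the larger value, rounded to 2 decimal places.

15.62

breed at age 10: R₀ = 0.71 × (15 + 0.28 × 25) = 0.71 × 22.0000 = 15.6200
delay to age 11: R₀ = 0.71 × (0.63 × 25) = 0.71 × 15.7500 = 11.1825
Higher: breed at age 10 (15.6200).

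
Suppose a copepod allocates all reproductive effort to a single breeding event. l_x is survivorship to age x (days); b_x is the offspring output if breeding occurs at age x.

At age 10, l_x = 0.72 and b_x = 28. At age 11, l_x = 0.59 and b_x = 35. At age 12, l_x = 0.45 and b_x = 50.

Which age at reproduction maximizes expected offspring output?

12

Expected offspring if breeding at age x = l_x × b_x:
  age 10: 0.72 × 28 = 20.160
  age 11: 0.59 × 35 = 20.650
  age 12: 0.45 × 50 = 22.500
Maximum at age 12 (22.500).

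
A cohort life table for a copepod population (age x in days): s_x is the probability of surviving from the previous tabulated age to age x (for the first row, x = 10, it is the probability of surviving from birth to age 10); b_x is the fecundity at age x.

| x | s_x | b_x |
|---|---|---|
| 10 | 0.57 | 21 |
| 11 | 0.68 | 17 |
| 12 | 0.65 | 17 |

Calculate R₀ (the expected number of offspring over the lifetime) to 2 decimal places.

Survivorship from birth: l_x = s_10·s_11·…·s_x.
  l_10 = 0.57000
  l_11 = 0.38760
  l_12 = 0.25194
R₀ = Σ l_x b_x:
  age 10: 0.57000 × 21 = 11.9700
  age 11: 0.38760 × 17 = 6.5892
  age 12: 0.25194 × 17 = 4.2830
R₀ = 11.9700 + 6.5892 + 4.2830 = 22.8422

22.84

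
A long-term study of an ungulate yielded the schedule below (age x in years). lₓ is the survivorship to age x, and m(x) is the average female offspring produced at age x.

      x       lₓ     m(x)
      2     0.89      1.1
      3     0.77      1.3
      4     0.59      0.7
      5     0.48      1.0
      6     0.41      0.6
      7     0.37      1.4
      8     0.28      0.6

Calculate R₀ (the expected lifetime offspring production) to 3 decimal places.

R₀ = Σ lₓ m(x):
  age 2: 0.89 × 1.1 = 0.9790
  age 3: 0.77 × 1.3 = 1.0010
  age 4: 0.59 × 0.7 = 0.4130
  age 5: 0.48 × 1.0 = 0.4800
  age 6: 0.41 × 0.6 = 0.2460
  age 7: 0.37 × 1.4 = 0.5180
  age 8: 0.28 × 0.6 = 0.1680
R₀ = 0.9790 + 1.0010 + 0.4130 + 0.4800 + 0.2460 + 0.5180 + 0.1680 = 3.8050

3.805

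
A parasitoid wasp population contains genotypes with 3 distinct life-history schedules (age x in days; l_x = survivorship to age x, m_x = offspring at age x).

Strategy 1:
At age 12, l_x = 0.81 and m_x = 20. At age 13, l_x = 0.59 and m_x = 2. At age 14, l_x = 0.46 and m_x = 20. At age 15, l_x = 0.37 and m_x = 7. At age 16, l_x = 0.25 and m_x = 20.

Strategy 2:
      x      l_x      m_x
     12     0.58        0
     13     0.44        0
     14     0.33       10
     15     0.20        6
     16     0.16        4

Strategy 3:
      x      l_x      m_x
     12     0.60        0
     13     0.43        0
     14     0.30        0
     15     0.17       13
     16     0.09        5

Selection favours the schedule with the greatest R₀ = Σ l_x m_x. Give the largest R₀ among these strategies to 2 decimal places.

34.17

Strategy 1: R₀ = 0.81×20 + 0.59×2 + 0.46×20 + 0.37×7 + 0.25×20 = 34.1700
Strategy 2: R₀ = 0.58×0 + 0.44×0 + 0.33×10 + 0.20×6 + 0.16×4 = 5.1400
Strategy 3: R₀ = 0.60×0 + 0.43×0 + 0.30×0 + 0.17×13 + 0.09×5 = 2.6600
Highest R₀: strategy 1 with 34.1700.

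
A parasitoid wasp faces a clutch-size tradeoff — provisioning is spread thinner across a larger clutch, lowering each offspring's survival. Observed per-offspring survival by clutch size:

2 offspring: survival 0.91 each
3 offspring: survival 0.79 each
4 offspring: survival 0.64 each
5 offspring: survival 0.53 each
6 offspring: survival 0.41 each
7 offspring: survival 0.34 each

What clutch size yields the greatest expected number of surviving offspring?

Expected surviving offspring = c × s(c):
  c=2: 2 × 0.91 = 1.820
  c=3: 3 × 0.79 = 2.370
  c=4: 4 × 0.64 = 2.560
  c=5: 5 × 0.53 = 2.650
  c=6: 6 × 0.41 = 2.460
  c=7: 7 × 0.34 = 2.380
Maximum at c = 5 (2.650 surviving offspring).

5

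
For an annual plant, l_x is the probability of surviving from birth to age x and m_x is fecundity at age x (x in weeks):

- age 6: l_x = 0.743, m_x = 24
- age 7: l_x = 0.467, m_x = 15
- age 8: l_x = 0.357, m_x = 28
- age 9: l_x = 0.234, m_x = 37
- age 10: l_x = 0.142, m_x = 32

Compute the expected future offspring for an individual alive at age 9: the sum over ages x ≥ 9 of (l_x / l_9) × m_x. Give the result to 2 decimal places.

56.42

l_9 = 0.234. Conditional survival from age 9 to x is l_x / l_9.
  x=9: (0.234/0.234) × 37 = 37.0000
  x=10: (0.142/0.234) × 32 = 19.4188
Sum = 37.0000 + 19.4188 = 56.4188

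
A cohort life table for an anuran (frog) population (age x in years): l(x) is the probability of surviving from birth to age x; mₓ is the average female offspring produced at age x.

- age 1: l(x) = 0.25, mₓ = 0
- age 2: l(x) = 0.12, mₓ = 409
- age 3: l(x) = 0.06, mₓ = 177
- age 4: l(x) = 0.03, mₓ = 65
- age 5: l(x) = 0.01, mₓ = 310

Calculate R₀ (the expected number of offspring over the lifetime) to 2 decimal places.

R₀ = Σ l(x) mₓ:
  age 1: 0.25 × 0 = 0.0000
  age 2: 0.12 × 409 = 49.0800
  age 3: 0.06 × 177 = 10.6200
  age 4: 0.03 × 65 = 1.9500
  age 5: 0.01 × 310 = 3.1000
R₀ = 0.0000 + 49.0800 + 10.6200 + 1.9500 + 3.1000 = 64.7500

64.75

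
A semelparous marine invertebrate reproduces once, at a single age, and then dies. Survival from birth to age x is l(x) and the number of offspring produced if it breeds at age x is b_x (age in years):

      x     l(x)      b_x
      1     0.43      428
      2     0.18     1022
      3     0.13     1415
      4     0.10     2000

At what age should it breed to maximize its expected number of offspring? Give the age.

4

Expected offspring if breeding at age x = l(x) × b_x:
  age 1: 0.43 × 428 = 184.040
  age 2: 0.18 × 1022 = 183.960
  age 3: 0.13 × 1415 = 183.950
  age 4: 0.10 × 2000 = 200.000
Maximum at age 4 (200.000).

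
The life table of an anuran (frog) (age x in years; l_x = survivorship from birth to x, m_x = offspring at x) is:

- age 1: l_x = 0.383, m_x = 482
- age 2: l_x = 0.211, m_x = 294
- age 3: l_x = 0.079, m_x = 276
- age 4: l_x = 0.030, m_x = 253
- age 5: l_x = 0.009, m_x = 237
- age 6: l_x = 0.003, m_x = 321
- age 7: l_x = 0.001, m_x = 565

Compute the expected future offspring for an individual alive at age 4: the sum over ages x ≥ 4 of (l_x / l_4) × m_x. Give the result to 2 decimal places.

375.03

l_4 = 0.030. Conditional survival from age 4 to x is l_x / l_4.
  x=4: (0.030/0.030) × 253 = 253.0000
  x=5: (0.009/0.030) × 237 = 71.1000
  x=6: (0.003/0.030) × 321 = 32.1000
  x=7: (0.001/0.030) × 565 = 18.8333
Sum = 253.0000 + 71.1000 + 32.1000 + 18.8333 = 375.0333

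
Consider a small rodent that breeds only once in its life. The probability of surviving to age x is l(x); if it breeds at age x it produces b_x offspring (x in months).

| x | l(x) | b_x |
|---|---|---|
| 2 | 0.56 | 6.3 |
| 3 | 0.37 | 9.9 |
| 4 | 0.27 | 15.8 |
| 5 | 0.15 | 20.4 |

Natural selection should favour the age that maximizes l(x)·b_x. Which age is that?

Expected offspring if breeding at age x = l(x) × b_x:
  age 2: 0.56 × 6.3 = 3.528
  age 3: 0.37 × 9.9 = 3.663
  age 4: 0.27 × 15.8 = 4.266
  age 5: 0.15 × 20.4 = 3.060
Maximum at age 4 (4.266).

4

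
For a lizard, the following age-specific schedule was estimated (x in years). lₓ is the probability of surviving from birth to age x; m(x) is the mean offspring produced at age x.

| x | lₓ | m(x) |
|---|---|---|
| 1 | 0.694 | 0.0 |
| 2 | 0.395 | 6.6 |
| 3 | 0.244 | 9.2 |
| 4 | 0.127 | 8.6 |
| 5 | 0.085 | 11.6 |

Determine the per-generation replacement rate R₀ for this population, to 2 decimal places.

R₀ = Σ lₓ m(x):
  age 1: 0.694 × 0.0 = 0.0000
  age 2: 0.395 × 6.6 = 2.6070
  age 3: 0.244 × 9.2 = 2.2448
  age 4: 0.127 × 8.6 = 1.0922
  age 5: 0.085 × 11.6 = 0.9860
R₀ = 0.0000 + 2.6070 + 2.2448 + 1.0922 + 0.9860 = 6.9300

6.93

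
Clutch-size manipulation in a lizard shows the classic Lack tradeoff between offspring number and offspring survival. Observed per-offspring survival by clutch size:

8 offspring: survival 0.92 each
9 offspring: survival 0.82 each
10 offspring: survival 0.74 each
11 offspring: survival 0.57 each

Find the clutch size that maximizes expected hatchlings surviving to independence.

10

Expected hatchlings surviving to independence = c × s(c):
  c=8: 8 × 0.92 = 7.360
  c=9: 9 × 0.82 = 7.380
  c=10: 10 × 0.74 = 7.400
  c=11: 11 × 0.57 = 6.270
Maximum at c = 10 (7.400 hatchlings surviving to independence).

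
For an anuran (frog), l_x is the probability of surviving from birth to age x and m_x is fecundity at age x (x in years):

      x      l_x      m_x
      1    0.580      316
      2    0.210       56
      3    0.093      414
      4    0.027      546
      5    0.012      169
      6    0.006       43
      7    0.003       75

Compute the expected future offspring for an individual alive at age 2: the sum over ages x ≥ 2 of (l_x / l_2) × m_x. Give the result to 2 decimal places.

321.50

l_2 = 0.210. Conditional survival from age 2 to x is l_x / l_2.
  x=2: (0.210/0.210) × 56 = 56.0000
  x=3: (0.093/0.210) × 414 = 183.3429
  x=4: (0.027/0.210) × 546 = 70.2000
  x=5: (0.012/0.210) × 169 = 9.6571
  x=6: (0.006/0.210) × 43 = 1.2286
  x=7: (0.003/0.210) × 75 = 1.0714
Sum = 56.0000 + 183.3429 + 70.2000 + 9.6571 + 1.2286 + 1.0714 = 321.5000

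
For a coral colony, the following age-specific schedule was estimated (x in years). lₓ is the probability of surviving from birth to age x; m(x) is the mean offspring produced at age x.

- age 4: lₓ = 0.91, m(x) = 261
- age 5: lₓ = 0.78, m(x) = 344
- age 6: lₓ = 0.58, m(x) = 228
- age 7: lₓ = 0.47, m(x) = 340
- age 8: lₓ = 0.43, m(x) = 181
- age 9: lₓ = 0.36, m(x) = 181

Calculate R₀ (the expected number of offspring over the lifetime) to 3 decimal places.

R₀ = Σ lₓ m(x):
  age 4: 0.91 × 261 = 237.5100
  age 5: 0.78 × 344 = 268.3200
  age 6: 0.58 × 228 = 132.2400
  age 7: 0.47 × 340 = 159.8000
  age 8: 0.43 × 181 = 77.8300
  age 9: 0.36 × 181 = 65.1600
R₀ = 237.5100 + 268.3200 + 132.2400 + 159.8000 + 77.8300 + 65.1600 = 940.8600

940.860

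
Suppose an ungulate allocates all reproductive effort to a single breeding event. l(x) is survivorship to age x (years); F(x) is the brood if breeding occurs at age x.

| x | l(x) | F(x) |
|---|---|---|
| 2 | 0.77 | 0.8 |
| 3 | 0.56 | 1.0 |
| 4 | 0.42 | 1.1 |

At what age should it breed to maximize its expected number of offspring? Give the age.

Expected offspring if breeding at age x = l(x) × F(x):
  age 2: 0.77 × 0.8 = 0.616
  age 3: 0.56 × 1.0 = 0.560
  age 4: 0.42 × 1.1 = 0.462
Maximum at age 2 (0.616).

2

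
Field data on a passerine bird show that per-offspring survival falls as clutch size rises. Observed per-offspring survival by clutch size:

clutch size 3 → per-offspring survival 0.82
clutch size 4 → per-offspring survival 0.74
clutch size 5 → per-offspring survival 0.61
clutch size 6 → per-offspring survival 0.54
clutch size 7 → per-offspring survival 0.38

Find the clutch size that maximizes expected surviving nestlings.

Expected surviving nestlings = c × s(c):
  c=3: 3 × 0.82 = 2.460
  c=4: 4 × 0.74 = 2.960
  c=5: 5 × 0.61 = 3.050
  c=6: 6 × 0.54 = 3.240
  c=7: 7 × 0.38 = 2.660
Maximum at c = 6 (3.240 surviving nestlings).

6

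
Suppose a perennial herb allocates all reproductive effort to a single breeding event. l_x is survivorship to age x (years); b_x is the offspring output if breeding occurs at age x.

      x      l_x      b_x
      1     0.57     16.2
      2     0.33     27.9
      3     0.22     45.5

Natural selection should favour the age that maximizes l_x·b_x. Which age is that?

Expected offspring if breeding at age x = l_x × b_x:
  age 1: 0.57 × 16.2 = 9.234
  age 2: 0.33 × 27.9 = 9.207
  age 3: 0.22 × 45.5 = 10.010
Maximum at age 3 (10.010).

3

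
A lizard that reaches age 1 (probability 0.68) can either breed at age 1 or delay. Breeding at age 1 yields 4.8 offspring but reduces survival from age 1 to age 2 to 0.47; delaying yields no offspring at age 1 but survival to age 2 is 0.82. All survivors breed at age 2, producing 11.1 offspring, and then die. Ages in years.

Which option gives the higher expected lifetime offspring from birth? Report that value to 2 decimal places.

6.81

breed at age 1: R₀ = 0.68 × (4.8 + 0.47 × 11.1) = 0.68 × 10.0170 = 6.8116
delay to age 2: R₀ = 0.68 × (0.82 × 11.1) = 0.68 × 9.1020 = 6.1894
Higher: breed at age 1 (6.8116).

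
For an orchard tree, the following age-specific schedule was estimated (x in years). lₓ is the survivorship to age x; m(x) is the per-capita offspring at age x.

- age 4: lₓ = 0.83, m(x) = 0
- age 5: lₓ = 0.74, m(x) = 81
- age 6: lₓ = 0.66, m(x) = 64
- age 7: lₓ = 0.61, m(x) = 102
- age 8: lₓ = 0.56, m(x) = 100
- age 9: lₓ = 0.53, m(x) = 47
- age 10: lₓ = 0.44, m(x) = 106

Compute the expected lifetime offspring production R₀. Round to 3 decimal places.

291.950

R₀ = Σ lₓ m(x):
  age 4: 0.83 × 0 = 0.0000
  age 5: 0.74 × 81 = 59.9400
  age 6: 0.66 × 64 = 42.2400
  age 7: 0.61 × 102 = 62.2200
  age 8: 0.56 × 100 = 56.0000
  age 9: 0.53 × 47 = 24.9100
  age 10: 0.44 × 106 = 46.6400
R₀ = 0.0000 + 59.9400 + 42.2400 + 62.2200 + 56.0000 + 24.9100 + 46.6400 = 291.9500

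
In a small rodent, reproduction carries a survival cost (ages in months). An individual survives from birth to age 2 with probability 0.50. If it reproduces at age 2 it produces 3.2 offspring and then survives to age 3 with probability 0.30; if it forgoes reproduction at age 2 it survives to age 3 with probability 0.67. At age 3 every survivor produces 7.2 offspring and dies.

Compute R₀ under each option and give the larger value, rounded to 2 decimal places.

2.68

breed at age 2: R₀ = 0.50 × (3.2 + 0.30 × 7.2) = 0.50 × 5.3600 = 2.6800
delay to age 3: R₀ = 0.50 × (0.67 × 7.2) = 0.50 × 4.8240 = 2.4120
Higher: breed at age 2 (2.6800).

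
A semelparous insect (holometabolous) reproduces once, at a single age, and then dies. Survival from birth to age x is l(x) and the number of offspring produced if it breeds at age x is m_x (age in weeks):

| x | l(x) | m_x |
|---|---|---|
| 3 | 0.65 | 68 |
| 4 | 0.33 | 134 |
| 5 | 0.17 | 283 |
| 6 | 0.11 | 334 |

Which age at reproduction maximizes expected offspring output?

Expected offspring if breeding at age x = l(x) × m_x:
  age 3: 0.65 × 68 = 44.200
  age 4: 0.33 × 134 = 44.220
  age 5: 0.17 × 283 = 48.110
  age 6: 0.11 × 334 = 36.740
Maximum at age 5 (48.110).

5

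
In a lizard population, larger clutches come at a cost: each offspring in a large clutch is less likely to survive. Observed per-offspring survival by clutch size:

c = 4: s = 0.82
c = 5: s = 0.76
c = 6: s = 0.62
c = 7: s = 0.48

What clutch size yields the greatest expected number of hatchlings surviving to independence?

5

Expected hatchlings surviving to independence = c × s(c):
  c=4: 4 × 0.82 = 3.280
  c=5: 5 × 0.76 = 3.800
  c=6: 6 × 0.62 = 3.720
  c=7: 7 × 0.48 = 3.360
Maximum at c = 5 (3.800 hatchlings surviving to independence).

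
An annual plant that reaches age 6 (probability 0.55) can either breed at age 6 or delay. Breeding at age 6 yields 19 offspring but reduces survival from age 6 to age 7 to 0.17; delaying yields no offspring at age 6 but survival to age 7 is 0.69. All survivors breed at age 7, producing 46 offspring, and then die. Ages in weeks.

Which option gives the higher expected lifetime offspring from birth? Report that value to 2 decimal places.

17.46

breed at age 6: R₀ = 0.55 × (19 + 0.17 × 46) = 0.55 × 26.8200 = 14.7510
delay to age 7: R₀ = 0.55 × (0.69 × 46) = 0.55 × 31.7400 = 17.4570
Higher: delay to age 7 (17.4570).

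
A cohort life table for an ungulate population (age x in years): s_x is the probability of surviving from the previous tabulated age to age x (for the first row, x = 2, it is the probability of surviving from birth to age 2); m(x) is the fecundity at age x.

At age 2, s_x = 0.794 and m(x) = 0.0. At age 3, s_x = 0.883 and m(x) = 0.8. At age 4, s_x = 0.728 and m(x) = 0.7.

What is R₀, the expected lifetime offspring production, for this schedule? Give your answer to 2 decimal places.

Survivorship from birth: l_x = s_2·s_3·…·s_x.
  l_2 = 0.79400
  l_3 = 0.70110
  l_4 = 0.51040
R₀ = Σ l_x m(x):
  age 2: 0.79400 × 0.0 = 0.0000
  age 3: 0.70110 × 0.8 = 0.5609
  age 4: 0.51040 × 0.7 = 0.3573
R₀ = 0.0000 + 0.5609 + 0.3573 = 0.9182

0.92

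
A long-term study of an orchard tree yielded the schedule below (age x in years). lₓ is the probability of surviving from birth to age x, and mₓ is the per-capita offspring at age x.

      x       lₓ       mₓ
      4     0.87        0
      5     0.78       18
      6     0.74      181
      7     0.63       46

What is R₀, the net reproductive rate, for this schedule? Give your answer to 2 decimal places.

R₀ = Σ lₓ mₓ:
  age 4: 0.87 × 0 = 0.0000
  age 5: 0.78 × 18 = 14.0400
  age 6: 0.74 × 181 = 133.9400
  age 7: 0.63 × 46 = 28.9800
R₀ = 0.0000 + 14.0400 + 133.9400 + 28.9800 = 176.9600

176.96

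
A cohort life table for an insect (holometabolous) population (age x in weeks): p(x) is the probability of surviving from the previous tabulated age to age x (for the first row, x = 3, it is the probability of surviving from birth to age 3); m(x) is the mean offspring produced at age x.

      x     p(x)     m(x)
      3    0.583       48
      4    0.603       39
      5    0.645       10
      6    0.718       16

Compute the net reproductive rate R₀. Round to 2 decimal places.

Survivorship from birth: l_x = p_3·p_4·…·p_x.
  l_3 = 0.58300
  l_4 = 0.35155
  l_5 = 0.22675
  l_6 = 0.16281
R₀ = Σ l_x m(x):
  age 3: 0.58300 × 48 = 27.9840
  age 4: 0.35155 × 39 = 13.7104
  age 5: 0.22675 × 10 = 2.2675
  age 6: 0.16281 × 16 = 2.6050
R₀ = 27.9840 + 13.7104 + 2.2675 + 2.6050 = 46.5669

46.57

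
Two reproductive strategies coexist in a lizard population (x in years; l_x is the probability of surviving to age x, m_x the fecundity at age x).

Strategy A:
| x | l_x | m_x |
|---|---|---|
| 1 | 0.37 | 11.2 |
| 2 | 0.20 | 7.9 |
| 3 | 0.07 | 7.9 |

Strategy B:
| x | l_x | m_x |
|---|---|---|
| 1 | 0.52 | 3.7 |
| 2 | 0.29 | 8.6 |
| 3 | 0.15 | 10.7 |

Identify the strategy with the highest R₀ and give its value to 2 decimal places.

6.28

Strategy A: R₀ = 0.37×11.2 + 0.20×7.9 + 0.07×7.9 = 6.2770
Strategy B: R₀ = 0.52×3.7 + 0.29×8.6 + 0.15×10.7 = 6.0230
Highest R₀: strategy A with 6.2770.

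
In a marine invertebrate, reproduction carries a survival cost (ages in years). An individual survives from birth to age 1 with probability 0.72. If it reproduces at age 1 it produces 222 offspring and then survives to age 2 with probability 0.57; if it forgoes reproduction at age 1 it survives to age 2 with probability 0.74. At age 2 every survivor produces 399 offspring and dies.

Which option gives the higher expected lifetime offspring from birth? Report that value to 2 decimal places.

323.59

breed at age 1: R₀ = 0.72 × (222 + 0.57 × 399) = 0.72 × 449.4300 = 323.5896
delay to age 2: R₀ = 0.72 × (0.74 × 399) = 0.72 × 295.2600 = 212.5872
Higher: breed at age 1 (323.5896).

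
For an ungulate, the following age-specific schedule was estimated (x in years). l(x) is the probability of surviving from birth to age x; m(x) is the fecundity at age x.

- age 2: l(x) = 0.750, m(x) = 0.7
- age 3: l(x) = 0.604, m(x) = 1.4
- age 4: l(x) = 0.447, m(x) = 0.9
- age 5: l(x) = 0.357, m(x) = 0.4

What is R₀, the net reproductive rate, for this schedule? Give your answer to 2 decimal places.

1.92

R₀ = Σ l(x) m(x):
  age 2: 0.750 × 0.7 = 0.5250
  age 3: 0.604 × 1.4 = 0.8456
  age 4: 0.447 × 0.9 = 0.4023
  age 5: 0.357 × 0.4 = 0.1428
R₀ = 0.5250 + 0.8456 + 0.4023 + 0.1428 = 1.9157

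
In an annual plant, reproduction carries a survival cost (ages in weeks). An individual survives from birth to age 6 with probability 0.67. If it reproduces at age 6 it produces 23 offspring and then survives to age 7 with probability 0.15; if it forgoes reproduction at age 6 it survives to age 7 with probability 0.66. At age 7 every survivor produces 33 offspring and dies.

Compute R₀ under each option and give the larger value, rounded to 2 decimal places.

18.73

breed at age 6: R₀ = 0.67 × (23 + 0.15 × 33) = 0.67 × 27.9500 = 18.7265
delay to age 7: R₀ = 0.67 × (0.66 × 33) = 0.67 × 21.7800 = 14.5926
Higher: breed at age 6 (18.7265).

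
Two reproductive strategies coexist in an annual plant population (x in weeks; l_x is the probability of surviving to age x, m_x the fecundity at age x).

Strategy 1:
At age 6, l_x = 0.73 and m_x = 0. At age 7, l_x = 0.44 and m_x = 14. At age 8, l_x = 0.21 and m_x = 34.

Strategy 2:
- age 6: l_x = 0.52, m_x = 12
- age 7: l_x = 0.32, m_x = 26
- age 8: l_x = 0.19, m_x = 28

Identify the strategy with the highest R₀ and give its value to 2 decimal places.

19.88

Strategy 1: R₀ = 0.73×0 + 0.44×14 + 0.21×34 = 13.3000
Strategy 2: R₀ = 0.52×12 + 0.32×26 + 0.19×28 = 19.8800
Highest R₀: strategy 2 with 19.8800.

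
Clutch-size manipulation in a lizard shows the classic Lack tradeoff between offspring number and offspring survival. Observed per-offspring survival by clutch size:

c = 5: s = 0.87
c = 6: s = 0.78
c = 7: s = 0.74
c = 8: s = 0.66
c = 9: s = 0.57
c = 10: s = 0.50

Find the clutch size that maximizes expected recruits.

Expected recruits = c × s(c):
  c=5: 5 × 0.87 = 4.350
  c=6: 6 × 0.78 = 4.680
  c=7: 7 × 0.74 = 5.180
  c=8: 8 × 0.66 = 5.280
  c=9: 9 × 0.57 = 5.130
  c=10: 10 × 0.50 = 5.000
Maximum at c = 8 (5.280 recruits).

8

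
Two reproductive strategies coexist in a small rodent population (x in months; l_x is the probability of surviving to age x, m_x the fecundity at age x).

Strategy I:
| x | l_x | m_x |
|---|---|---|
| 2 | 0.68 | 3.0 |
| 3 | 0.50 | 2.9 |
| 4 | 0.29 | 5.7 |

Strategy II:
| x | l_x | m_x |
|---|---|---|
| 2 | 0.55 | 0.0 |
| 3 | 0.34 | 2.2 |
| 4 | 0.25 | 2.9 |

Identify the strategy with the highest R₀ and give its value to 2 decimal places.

Strategy I: R₀ = 0.68×3.0 + 0.50×2.9 + 0.29×5.7 = 5.1430
Strategy II: R₀ = 0.55×0.0 + 0.34×2.2 + 0.25×2.9 = 1.4730
Highest R₀: strategy I with 5.1430.

5.14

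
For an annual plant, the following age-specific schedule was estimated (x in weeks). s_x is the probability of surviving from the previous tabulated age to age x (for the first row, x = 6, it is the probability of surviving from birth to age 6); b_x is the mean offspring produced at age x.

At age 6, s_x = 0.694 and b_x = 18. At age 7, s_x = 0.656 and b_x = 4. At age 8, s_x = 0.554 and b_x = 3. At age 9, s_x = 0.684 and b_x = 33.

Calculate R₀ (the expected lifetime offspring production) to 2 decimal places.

20.76

Survivorship from birth: l_x = s_6·s_7·…·s_x.
  l_6 = 0.69400
  l_7 = 0.45526
  l_8 = 0.25222
  l_9 = 0.17252
R₀ = Σ l_x b_x:
  age 6: 0.69400 × 18 = 12.4920
  age 7: 0.45526 × 4 = 1.8210
  age 8: 0.25222 × 3 = 0.7567
  age 9: 0.17252 × 33 = 5.6932
R₀ = 12.4920 + 1.8210 + 0.7567 + 5.6932 = 20.7629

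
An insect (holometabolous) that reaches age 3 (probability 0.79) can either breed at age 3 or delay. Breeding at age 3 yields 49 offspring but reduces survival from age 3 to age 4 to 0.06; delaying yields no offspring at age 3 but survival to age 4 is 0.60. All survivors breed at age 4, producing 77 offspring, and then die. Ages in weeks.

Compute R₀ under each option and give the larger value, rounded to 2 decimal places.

breed at age 3: R₀ = 0.79 × (49 + 0.06 × 77) = 0.79 × 53.6200 = 42.3598
delay to age 4: R₀ = 0.79 × (0.60 × 77) = 0.79 × 46.2000 = 36.4980
Higher: breed at age 3 (42.3598).

42.36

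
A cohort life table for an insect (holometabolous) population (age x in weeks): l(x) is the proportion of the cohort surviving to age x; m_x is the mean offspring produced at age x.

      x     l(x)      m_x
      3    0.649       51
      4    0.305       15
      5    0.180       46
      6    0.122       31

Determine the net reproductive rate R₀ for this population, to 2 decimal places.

49.74

R₀ = Σ l(x) m_x:
  age 3: 0.649 × 51 = 33.0990
  age 4: 0.305 × 15 = 4.5750
  age 5: 0.180 × 46 = 8.2800
  age 6: 0.122 × 31 = 3.7820
R₀ = 33.0990 + 4.5750 + 8.2800 + 3.7820 = 49.7360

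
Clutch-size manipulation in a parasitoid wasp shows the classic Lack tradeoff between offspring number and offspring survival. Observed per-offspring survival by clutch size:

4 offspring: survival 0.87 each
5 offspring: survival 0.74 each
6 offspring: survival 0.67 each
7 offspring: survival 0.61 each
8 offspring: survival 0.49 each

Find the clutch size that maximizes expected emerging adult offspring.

7

Expected emerging adult offspring = c × s(c):
  c=4: 4 × 0.87 = 3.480
  c=5: 5 × 0.74 = 3.700
  c=6: 6 × 0.67 = 4.020
  c=7: 7 × 0.61 = 4.270
  c=8: 8 × 0.49 = 3.920
Maximum at c = 7 (4.270 emerging adult offspring).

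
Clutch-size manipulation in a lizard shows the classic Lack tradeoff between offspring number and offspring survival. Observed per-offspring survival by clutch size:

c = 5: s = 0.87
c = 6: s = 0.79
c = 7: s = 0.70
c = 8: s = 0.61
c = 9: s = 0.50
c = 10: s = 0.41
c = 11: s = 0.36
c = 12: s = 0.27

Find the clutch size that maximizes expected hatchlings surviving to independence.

7

Expected hatchlings surviving to independence = c × s(c):
  c=5: 5 × 0.87 = 4.350
  c=6: 6 × 0.79 = 4.740
  c=7: 7 × 0.70 = 4.900
  c=8: 8 × 0.61 = 4.880
  c=9: 9 × 0.50 = 4.500
  c=10: 10 × 0.41 = 4.100
  c=11: 11 × 0.36 = 3.960
  c=12: 12 × 0.27 = 3.240
Maximum at c = 7 (4.900 hatchlings surviving to independence).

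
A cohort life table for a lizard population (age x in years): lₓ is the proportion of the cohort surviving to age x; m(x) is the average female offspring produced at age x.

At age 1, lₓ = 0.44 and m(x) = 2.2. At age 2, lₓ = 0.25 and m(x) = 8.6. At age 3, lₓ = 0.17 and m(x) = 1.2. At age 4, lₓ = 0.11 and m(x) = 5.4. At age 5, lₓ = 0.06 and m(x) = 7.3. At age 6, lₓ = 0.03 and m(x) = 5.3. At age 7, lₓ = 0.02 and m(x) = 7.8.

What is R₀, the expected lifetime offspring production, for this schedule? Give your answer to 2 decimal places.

R₀ = Σ lₓ m(x):
  age 1: 0.44 × 2.2 = 0.9680
  age 2: 0.25 × 8.6 = 2.1500
  age 3: 0.17 × 1.2 = 0.2040
  age 4: 0.11 × 5.4 = 0.5940
  age 5: 0.06 × 7.3 = 0.4380
  age 6: 0.03 × 5.3 = 0.1590
  age 7: 0.02 × 7.8 = 0.1560
R₀ = 0.9680 + 2.1500 + 0.2040 + 0.5940 + 0.4380 + 0.1590 + 0.1560 = 4.6690

4.67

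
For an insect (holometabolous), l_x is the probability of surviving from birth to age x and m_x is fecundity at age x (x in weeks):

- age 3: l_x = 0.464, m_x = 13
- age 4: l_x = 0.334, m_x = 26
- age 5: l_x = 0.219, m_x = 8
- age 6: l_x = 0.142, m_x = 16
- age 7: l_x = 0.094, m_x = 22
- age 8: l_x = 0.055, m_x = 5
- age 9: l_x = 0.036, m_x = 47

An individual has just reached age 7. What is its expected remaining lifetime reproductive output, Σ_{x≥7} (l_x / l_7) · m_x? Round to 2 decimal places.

l_7 = 0.094. Conditional survival from age 7 to x is l_x / l_7.
  x=7: (0.094/0.094) × 22 = 22.0000
  x=8: (0.055/0.094) × 5 = 2.9255
  x=9: (0.036/0.094) × 47 = 18.0000
Sum = 22.0000 + 2.9255 + 18.0000 = 42.9255

42.93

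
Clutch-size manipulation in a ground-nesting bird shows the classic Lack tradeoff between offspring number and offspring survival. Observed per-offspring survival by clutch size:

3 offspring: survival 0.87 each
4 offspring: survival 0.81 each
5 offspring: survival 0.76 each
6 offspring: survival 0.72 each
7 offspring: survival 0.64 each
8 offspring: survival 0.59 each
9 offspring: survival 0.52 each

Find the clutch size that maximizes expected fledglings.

Expected fledglings = c × s(c):
  c=3: 3 × 0.87 = 2.610
  c=4: 4 × 0.81 = 3.240
  c=5: 5 × 0.76 = 3.800
  c=6: 6 × 0.72 = 4.320
  c=7: 7 × 0.64 = 4.480
  c=8: 8 × 0.59 = 4.720
  c=9: 9 × 0.52 = 4.680
Maximum at c = 8 (4.720 fledglings).

8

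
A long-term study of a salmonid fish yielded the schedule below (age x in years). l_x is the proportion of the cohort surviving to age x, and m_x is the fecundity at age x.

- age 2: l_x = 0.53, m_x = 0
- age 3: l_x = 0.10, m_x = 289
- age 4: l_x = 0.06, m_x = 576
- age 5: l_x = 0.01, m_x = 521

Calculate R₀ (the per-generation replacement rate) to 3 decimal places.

68.670

R₀ = Σ l_x m_x:
  age 2: 0.53 × 0 = 0.0000
  age 3: 0.10 × 289 = 28.9000
  age 4: 0.06 × 576 = 34.5600
  age 5: 0.01 × 521 = 5.2100
R₀ = 0.0000 + 28.9000 + 34.5600 + 5.2100 = 68.6700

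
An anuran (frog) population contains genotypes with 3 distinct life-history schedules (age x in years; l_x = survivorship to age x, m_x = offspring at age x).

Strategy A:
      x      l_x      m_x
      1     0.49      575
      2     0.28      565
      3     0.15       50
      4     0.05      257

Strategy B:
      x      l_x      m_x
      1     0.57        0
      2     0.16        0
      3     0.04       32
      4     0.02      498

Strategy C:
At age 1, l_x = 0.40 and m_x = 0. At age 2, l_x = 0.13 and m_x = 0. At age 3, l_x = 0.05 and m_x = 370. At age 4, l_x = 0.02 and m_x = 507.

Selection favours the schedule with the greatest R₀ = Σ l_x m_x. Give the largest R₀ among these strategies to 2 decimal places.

Strategy A: R₀ = 0.49×575 + 0.28×565 + 0.15×50 + 0.05×257 = 460.3000
Strategy B: R₀ = 0.57×0 + 0.16×0 + 0.04×32 + 0.02×498 = 11.2400
Strategy C: R₀ = 0.40×0 + 0.13×0 + 0.05×370 + 0.02×507 = 28.6400
Highest R₀: strategy A with 460.3000.

460.30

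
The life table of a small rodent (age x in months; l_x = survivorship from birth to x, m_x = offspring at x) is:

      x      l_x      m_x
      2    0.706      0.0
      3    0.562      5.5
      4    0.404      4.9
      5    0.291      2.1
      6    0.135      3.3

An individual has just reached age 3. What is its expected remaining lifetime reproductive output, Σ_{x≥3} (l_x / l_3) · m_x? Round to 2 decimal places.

10.90

l_3 = 0.562. Conditional survival from age 3 to x is l_x / l_3.
  x=3: (0.562/0.562) × 5.5 = 5.5000
  x=4: (0.404/0.562) × 4.9 = 3.5224
  x=5: (0.291/0.562) × 2.1 = 1.0874
  x=6: (0.135/0.562) × 3.3 = 0.7927
Sum = 5.5000 + 3.5224 + 1.0874 + 0.7927 = 10.9025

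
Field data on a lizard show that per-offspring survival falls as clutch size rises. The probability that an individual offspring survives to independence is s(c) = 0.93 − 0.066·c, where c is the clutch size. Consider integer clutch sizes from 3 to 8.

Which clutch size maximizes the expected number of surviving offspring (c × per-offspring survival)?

7

Expected surviving offspring = c × s(c):
  c=3: 3 × 0.732 = 2.196
  c=4: 4 × 0.666 = 2.664
  c=5: 5 × 0.600 = 3.000
  c=6: 6 × 0.534 = 3.204
  c=7: 7 × 0.468 = 3.276
  c=8: 8 × 0.402 = 3.216
Maximum at c = 7 (3.276 surviving offspring).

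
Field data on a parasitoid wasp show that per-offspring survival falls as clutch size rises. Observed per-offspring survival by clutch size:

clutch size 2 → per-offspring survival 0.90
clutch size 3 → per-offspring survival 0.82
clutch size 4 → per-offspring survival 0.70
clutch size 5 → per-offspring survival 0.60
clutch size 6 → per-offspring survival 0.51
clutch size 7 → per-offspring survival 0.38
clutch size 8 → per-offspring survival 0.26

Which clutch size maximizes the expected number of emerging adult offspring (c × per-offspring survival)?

Expected emerging adult offspring = c × s(c):
  c=2: 2 × 0.90 = 1.800
  c=3: 3 × 0.82 = 2.460
  c=4: 4 × 0.70 = 2.800
  c=5: 5 × 0.60 = 3.000
  c=6: 6 × 0.51 = 3.060
  c=7: 7 × 0.38 = 2.660
  c=8: 8 × 0.26 = 2.080
Maximum at c = 6 (3.060 emerging adult offspring).

6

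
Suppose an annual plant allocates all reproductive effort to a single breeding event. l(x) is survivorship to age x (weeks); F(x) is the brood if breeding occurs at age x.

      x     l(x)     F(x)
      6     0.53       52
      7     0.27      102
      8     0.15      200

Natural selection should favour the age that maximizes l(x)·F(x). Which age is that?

8

Expected offspring if breeding at age x = l(x) × F(x):
  age 6: 0.53 × 52 = 27.560
  age 7: 0.27 × 102 = 27.540
  age 8: 0.15 × 200 = 30.000
Maximum at age 8 (30.000).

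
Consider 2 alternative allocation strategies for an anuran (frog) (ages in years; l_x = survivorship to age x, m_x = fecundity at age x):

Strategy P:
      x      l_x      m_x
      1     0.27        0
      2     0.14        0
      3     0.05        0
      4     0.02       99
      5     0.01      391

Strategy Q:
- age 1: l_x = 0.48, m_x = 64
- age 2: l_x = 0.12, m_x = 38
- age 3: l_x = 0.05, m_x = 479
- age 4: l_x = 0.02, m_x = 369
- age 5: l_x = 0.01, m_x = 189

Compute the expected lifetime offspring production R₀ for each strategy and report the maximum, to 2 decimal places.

68.50

Strategy P: R₀ = 0.27×0 + 0.14×0 + 0.05×0 + 0.02×99 + 0.01×391 = 5.8900
Strategy Q: R₀ = 0.48×64 + 0.12×38 + 0.05×479 + 0.02×369 + 0.01×189 = 68.5000
Highest R₀: strategy Q with 68.5000.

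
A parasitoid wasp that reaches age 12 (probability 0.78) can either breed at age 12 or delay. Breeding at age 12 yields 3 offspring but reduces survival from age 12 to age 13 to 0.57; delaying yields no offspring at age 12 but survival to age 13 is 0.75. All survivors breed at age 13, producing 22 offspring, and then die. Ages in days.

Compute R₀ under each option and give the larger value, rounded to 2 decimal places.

breed at age 12: R₀ = 0.78 × (3 + 0.57 × 22) = 0.78 × 15.5400 = 12.1212
delay to age 13: R₀ = 0.78 × (0.75 × 22) = 0.78 × 16.5000 = 12.8700
Higher: delay to age 13 (12.8700).

12.87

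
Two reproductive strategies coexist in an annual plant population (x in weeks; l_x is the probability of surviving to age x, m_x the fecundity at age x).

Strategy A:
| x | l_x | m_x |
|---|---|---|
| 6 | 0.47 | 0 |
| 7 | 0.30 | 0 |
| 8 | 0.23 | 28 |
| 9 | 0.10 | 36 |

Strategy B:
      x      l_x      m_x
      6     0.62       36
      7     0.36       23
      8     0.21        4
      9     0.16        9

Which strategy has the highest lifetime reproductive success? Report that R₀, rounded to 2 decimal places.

Strategy A: R₀ = 0.47×0 + 0.30×0 + 0.23×28 + 0.10×36 = 10.0400
Strategy B: R₀ = 0.62×36 + 0.36×23 + 0.21×4 + 0.16×9 = 32.8800
Highest R₀: strategy B with 32.8800.

32.88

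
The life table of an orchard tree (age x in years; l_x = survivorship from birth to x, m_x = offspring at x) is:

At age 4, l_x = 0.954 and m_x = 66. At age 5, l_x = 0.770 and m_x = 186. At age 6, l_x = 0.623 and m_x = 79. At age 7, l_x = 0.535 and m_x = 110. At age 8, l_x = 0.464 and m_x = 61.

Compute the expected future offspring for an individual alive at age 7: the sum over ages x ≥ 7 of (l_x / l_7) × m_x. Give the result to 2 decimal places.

l_7 = 0.535. Conditional survival from age 7 to x is l_x / l_7.
  x=7: (0.535/0.535) × 110 = 110.0000
  x=8: (0.464/0.535) × 61 = 52.9047
Sum = 110.0000 + 52.9047 = 162.9047

162.90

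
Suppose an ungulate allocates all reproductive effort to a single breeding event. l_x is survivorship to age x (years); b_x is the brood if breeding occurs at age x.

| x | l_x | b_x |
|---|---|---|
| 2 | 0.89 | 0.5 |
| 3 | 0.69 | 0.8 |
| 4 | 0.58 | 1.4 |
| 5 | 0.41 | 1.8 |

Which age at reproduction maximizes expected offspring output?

4

Expected offspring if breeding at age x = l_x × b_x:
  age 2: 0.89 × 0.5 = 0.445
  age 3: 0.69 × 0.8 = 0.552
  age 4: 0.58 × 1.4 = 0.812
  age 5: 0.41 × 1.8 = 0.738
Maximum at age 4 (0.812).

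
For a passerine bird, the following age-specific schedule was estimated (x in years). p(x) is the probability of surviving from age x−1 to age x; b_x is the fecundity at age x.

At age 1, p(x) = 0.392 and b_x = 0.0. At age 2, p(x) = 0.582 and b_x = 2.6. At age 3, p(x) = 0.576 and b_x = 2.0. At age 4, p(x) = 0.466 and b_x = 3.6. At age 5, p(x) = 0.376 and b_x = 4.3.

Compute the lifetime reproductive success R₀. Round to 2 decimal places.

Survivorship from birth: l_x = p_1·p_2·…·p_x.
  l_1 = 0.39200
  l_2 = 0.22814
  l_3 = 0.13141
  l_4 = 0.06124
  l_5 = 0.02303
R₀ = Σ l_x b_x:
  age 1: 0.39200 × 0.0 = 0.0000
  age 2: 0.22814 × 2.6 = 0.5932
  age 3: 0.13141 × 2.0 = 0.2628
  age 4: 0.06124 × 3.6 = 0.2205
  age 5: 0.02303 × 4.3 = 0.0990
R₀ = 0.0000 + 0.5932 + 0.2628 + 0.2205 + 0.0990 = 1.1755

1.18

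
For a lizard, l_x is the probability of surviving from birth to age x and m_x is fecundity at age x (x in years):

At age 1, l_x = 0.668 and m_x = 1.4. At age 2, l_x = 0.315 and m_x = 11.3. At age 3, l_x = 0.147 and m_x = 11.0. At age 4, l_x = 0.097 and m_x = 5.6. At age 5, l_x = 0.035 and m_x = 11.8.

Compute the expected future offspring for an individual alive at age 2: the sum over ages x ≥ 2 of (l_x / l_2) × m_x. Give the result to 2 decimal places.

19.47

l_2 = 0.315. Conditional survival from age 2 to x is l_x / l_2.
  x=2: (0.315/0.315) × 11.3 = 11.3000
  x=3: (0.147/0.315) × 11.0 = 5.1333
  x=4: (0.097/0.315) × 5.6 = 1.7244
  x=5: (0.035/0.315) × 11.8 = 1.3111
Sum = 11.3000 + 5.1333 + 1.7244 + 1.3111 = 19.4689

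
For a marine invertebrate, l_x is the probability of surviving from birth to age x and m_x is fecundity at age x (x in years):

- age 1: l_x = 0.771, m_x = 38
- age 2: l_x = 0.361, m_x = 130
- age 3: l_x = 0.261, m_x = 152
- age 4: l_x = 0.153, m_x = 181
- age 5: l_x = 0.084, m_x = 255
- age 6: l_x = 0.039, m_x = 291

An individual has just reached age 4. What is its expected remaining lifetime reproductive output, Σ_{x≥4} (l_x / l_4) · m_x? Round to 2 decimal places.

l_4 = 0.153. Conditional survival from age 4 to x is l_x / l_4.
  x=4: (0.153/0.153) × 181 = 181.0000
  x=5: (0.084/0.153) × 255 = 140.0000
  x=6: (0.039/0.153) × 291 = 74.1765
Sum = 181.0000 + 140.0000 + 74.1765 = 395.1765

395.18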